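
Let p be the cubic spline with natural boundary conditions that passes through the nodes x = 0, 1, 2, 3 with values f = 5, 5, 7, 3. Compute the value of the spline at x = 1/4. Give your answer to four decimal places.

Put M_i = p'' at the i-th knot. Here h = (1, 1, 1) and Δ = (0, 2, -4), so the interior equations h_(i-1)·M_(i-1) + 2(h_(i-1)+h_i)·M_i + h_i·M_(i+1) = 6(Δ_i − Δ_(i-1)) read
  1·M_0 + 4·M_1 + 1·M_2 = 6(Δ_1 - Δ_0) = 12
  1·M_1 + 4·M_2 + 1·M_3 = 6(Δ_2 - Δ_1) = -36
Natural end conditions: M_0 = M_3 = 0.
Solving: M_0 = 0, M_1 = 28/5, M_2 = -52/5, M_3 = 0.
On [0, 1], p(x) = 5 - 14/15·x + 0·x² + 14/15·x³.
With x = 1/4: p(1/4) = 153/32.

4.7813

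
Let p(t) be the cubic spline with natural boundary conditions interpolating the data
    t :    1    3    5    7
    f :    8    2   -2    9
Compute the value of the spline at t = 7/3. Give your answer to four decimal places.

Write σ_i for p''(x_i). With h_i = 2, 2, 2 and divided differences Δ_i = -3, -2, 11/2, the continuity of p' gives the tridiagonal system
  2·σ_0 + 8·σ_1 + 2·σ_2 = 6(Δ_1 - Δ_0) = 6
  2·σ_1 + 8·σ_2 + 2·σ_3 = 6(Δ_2 - Δ_1) = 45
Natural end conditions: σ_0 = σ_3 = 0.
Forward elimination and back-substitution give σ_0 = 0, σ_1 = -7/10, σ_2 = 29/5, σ_3 = 0.
On [1, 3], p(t) = 8 - 83/30·(t - 1) + 0·(t - 1)² - 7/120·(t - 1)³.
With (t - 1) = 4/3: p(7/3) = 338/81.

4.1728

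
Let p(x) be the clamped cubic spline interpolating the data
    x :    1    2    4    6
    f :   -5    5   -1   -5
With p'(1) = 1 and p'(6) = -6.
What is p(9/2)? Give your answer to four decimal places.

-2.3220

With σ_i denoting the second derivative at x_i, h_i = 1, 2, 2, and Δ_i = (y_(i+1) − y_i)/h_i = 10, -3, -2:
  1·σ_0 + 6·σ_1 + 2·σ_2 = 6(Δ_1 - Δ_0) = -78
  2·σ_1 + 8·σ_2 + 2·σ_3 = 6(Δ_2 - Δ_1) = 6
Clamped end conditions give two more equations: 2h_0·σ_0 + h_0·σ_1 = 6(Δ_0 - p'(1)) = 54 and h_2·σ_2 + 2h_2·σ_3 = 6(p'(6) - Δ_2) = -24.
Solving the tridiagonal system: σ_0 = 878/23, σ_1 = -514/23, σ_2 = 206/23, σ_3 = -241/23.
On [4, 6], p(x) = -1 - 103/23·(x - 4) + 103/23·(x - 4)² - 149/92·(x - 4)³.
With (x - 4) = 1/2: p(9/2) = -1709/736.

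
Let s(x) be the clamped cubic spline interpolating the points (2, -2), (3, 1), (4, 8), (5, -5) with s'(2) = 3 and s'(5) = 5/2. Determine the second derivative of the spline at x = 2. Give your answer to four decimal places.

Write σ_i for s''(x_i). With h_i = 1, 1, 1 and divided differences Δ_i = 3, 7, -13, the continuity of s' gives the tridiagonal system
  1·σ_0 + 4·σ_1 + 1·σ_2 = 6(Δ_1 - Δ_0) = 24
  1·σ_1 + 4·σ_2 + 1·σ_3 = 6(Δ_2 - Δ_1) = -120
Clamped end conditions give two more equations: 2h_0·σ_0 + h_0·σ_1 = 6(Δ_0 - s'(2)) = 0 and h_2·σ_2 + 2h_2·σ_3 = 6(s'(5) - Δ_2) = 93.
Hence σ_0 = -167/15, σ_1 = 334/15, σ_2 = -809/15, σ_3 = 1102/15.

-11.1333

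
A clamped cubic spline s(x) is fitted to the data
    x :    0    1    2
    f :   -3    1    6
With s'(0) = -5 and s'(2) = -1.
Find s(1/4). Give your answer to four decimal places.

-3.4648

Let M_i = s''(x_i). Step sizes h_i = 1, 1; slopes of the chords Δ_i = (y_(i+1) - y_i)/h_i = 4, 5.
  1·M_0 + 4·M_1 + 1·M_2 = 6(Δ_1 - Δ_0) = 6
Clamped end conditions give two more equations: 2h_0·M_0 + h_0·M_1 = 6(Δ_0 - s'(0)) = 54 and h_1·M_1 + 2h_1·M_2 = 6(s'(2) - Δ_1) = -36.
Hence M_0 = 55/2, M_1 = -1, M_2 = -35/2.
On [0, 1], s(x) = -3 - 5·x + 55/4·x² - 19/4·x³.
With x = 1/4: s(1/4) = -887/256.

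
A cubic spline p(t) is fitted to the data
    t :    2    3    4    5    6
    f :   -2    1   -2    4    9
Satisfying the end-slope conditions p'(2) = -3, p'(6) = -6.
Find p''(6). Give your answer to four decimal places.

Let σ_i = p''(x_i). Step sizes h_i = 1, 1, 1, 1; slopes of the chords Δ_i = (y_(i+1) - y_i)/h_i = 3, -3, 6, 5.
  1·σ_0 + 4·σ_1 + 1·σ_2 = 6(Δ_1 - Δ_0) = -36
  1·σ_1 + 4·σ_2 + 1·σ_3 = 6(Δ_2 - Δ_1) = 54
  1·σ_2 + 4·σ_3 + 1·σ_4 = 6(Δ_3 - Δ_2) = -6
Clamped end conditions give two more equations: 2h_0·σ_0 + h_0·σ_1 = 6(Δ_0 - p'(2)) = 36 and h_3·σ_3 + 2h_3·σ_4 = 6(p'(6) - Δ_3) = -66.
Solving the tridiagonal system: σ_0 = 198/7, σ_1 = -144/7, σ_2 = 18, σ_3 = 18/7, σ_4 = -240/7.

-34.2857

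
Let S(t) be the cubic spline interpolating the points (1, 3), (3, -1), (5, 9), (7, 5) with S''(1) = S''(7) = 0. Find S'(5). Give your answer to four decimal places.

2.6667

Let m_i = S''(x_i). Step sizes h_i = 2, 2, 2; slopes of the chords Δ_i = (y_(i+1) - y_i)/h_i = -2, 5, -2.
  2·m_0 + 8·m_1 + 2·m_2 = 6(Δ_1 - Δ_0) = 42
  2·m_1 + 8·m_2 + 2·m_3 = 6(Δ_2 - Δ_1) = -42
Natural end conditions: m_0 = m_3 = 0.
Solving: m_0 = 0, m_1 = 7, m_2 = -7, m_3 = 0.
On [5, 7], S'(t) = b_2 + 2c_2·(t - 5) + 3d_2·(t - 5)² with b_2 = Δ_2 - h_2(2m_2 + m_3)/6 = 8/3, c_2 = m_2/2 = -7/2, d_2 = (m_3 - m_2)/(6h_2) = 7/12. So S'(5) = 8/3.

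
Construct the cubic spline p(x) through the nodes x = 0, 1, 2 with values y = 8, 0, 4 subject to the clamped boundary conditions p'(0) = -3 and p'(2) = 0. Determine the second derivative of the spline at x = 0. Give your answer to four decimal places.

Put M_i = p'' at the i-th knot. Here h = (1, 1) and Δ = (-8, 4), so the interior equations h_(i-1)·M_(i-1) + 2(h_(i-1)+h_i)·M_i + h_i·M_(i+1) = 6(Δ_i − Δ_(i-1)) read
  1·M_0 + 4·M_1 + 1·M_2 = 6(Δ_1 - Δ_0) = 72
Clamped end conditions give two more equations: 2h_0·M_0 + h_0·M_1 = 6(Δ_0 - p'(0)) = -30 and h_1·M_1 + 2h_1·M_2 = 6(p'(2) - Δ_1) = -24.
Hence M_0 = -63/2, M_1 = 33, M_2 = -57/2.

-31.5000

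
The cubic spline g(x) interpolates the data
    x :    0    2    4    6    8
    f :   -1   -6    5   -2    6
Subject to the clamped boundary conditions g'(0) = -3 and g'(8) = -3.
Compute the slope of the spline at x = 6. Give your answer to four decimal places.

Put M_i = g'' at the i-th knot. Here h = (2, 2, 2, 2) and Δ = (-5/2, 11/2, -7/2, 4), so the interior equations h_(i-1)·M_(i-1) + 2(h_(i-1)+h_i)·M_i + h_i·M_(i+1) = 6(Δ_i − Δ_(i-1)) read
  2·M_0 + 8·M_1 + 2·M_2 = 6(Δ_1 - Δ_0) = 48
  2·M_1 + 8·M_2 + 2·M_3 = 6(Δ_2 - Δ_1) = -54
  2·M_2 + 8·M_3 + 2·M_4 = 6(Δ_3 - Δ_2) = 45
Clamped end conditions give two more equations: 2h_0·M_0 + h_0·M_1 = 6(Δ_0 - g'(0)) = 3 and h_3·M_3 + 2h_3·M_4 = 6(g'(8) - Δ_3) = -42.
Solving the tridiagonal system: M_0 = -489/112, M_1 = 573/56, M_2 = -201/16, M_3 = 729/56, M_4 = -1905/112.
On [6, 8], g'(x) = b_3 + 2c_3·(x - 6) + 3d_3·(x - 6)² with b_3 = Δ_3 - h_3(2M_3 + M_4)/6 = 111/112, c_3 = M_3/2 = 729/112, d_3 = (M_4 - M_3)/(6h_3) = -1121/448. So g'(6) = 111/112.

0.9911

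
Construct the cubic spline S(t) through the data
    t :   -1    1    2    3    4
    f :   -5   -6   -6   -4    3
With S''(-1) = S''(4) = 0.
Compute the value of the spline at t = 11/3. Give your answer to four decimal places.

0.3101

Write m_i for S''(x_i). With h_i = 2, 1, 1, 1 and divided differences Δ_i = -1/2, 0, 2, 7, the continuity of S' gives the tridiagonal system
  2·m_0 + 6·m_1 + 1·m_2 = 6(Δ_1 - Δ_0) = 3
  1·m_1 + 4·m_2 + 1·m_3 = 6(Δ_2 - Δ_1) = 12
  1·m_2 + 4·m_3 + 1·m_4 = 6(Δ_3 - Δ_2) = 30
Natural end conditions: m_0 = m_4 = 0.
Forward elimination and back-substitution give m_0 = 0, m_1 = 27/86, m_2 = 48/43, m_3 = 621/86, m_4 = 0.
On [3, 4], S(t) = -4 + 395/86·(t - 3) + 621/172·(t - 3)² - 207/172·(t - 3)³.
With (t - 3) = 2/3: S(11/3) = 40/129.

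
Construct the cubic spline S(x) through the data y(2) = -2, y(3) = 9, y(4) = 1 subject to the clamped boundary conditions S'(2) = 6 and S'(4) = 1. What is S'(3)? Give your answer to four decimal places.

Write M_i for S''(x_i). With h_i = 1, 1 and divided differences Δ_i = 11, -8, the continuity of S' gives the tridiagonal system
  1·M_0 + 4·M_1 + 1·M_2 = 6(Δ_1 - Δ_0) = -114
Clamped end conditions give two more equations: 2h_0·M_0 + h_0·M_1 = 6(Δ_0 - S'(2)) = 30 and h_1·M_1 + 2h_1·M_2 = 6(S'(4) - Δ_1) = 54.
Hence M_0 = 41, M_1 = -52, M_2 = 53.
On [3, 4], S'(x) = b_1 + 2c_1·(x - 3) + 3d_1·(x - 3)² with b_1 = Δ_1 - h_1(2M_1 + M_2)/6 = 1/2, c_1 = M_1/2 = -26, d_1 = (M_2 - M_1)/(6h_1) = 35/2. So S'(3) = 1/2.

0.5000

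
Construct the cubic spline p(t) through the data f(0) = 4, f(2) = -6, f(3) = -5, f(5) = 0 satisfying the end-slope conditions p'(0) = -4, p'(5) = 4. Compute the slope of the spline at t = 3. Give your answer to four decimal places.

Let σ_i = p''(x_i). Step sizes h_i = 2, 1, 2; slopes of the chords Δ_i = (y_(i+1) - y_i)/h_i = -5, 1, 5/2.
  2·σ_0 + 6·σ_1 + 1·σ_2 = 6(Δ_1 - Δ_0) = 36
  1·σ_1 + 6·σ_2 + 2·σ_3 = 6(Δ_2 - Δ_1) = 9
Clamped end conditions give two more equations: 2h_0·σ_0 + h_0·σ_1 = 6(Δ_0 - p'(0)) = -6 and h_2·σ_2 + 2h_2·σ_3 = 6(p'(5) - Δ_2) = 9.
Solving the tridiagonal system: σ_0 = -175/32, σ_1 = 127/16, σ_2 = -11/16, σ_3 = 83/32.
On [3, 5], p'(t) = b_2 + 2c_2·(t - 3) + 3d_2·(t - 3)² with b_2 = Δ_2 - h_2(2σ_2 + σ_3)/6 = 67/32, c_2 = σ_2/2 = -11/32, d_2 = (σ_3 - σ_2)/(6h_2) = 35/128. So p'(3) = 67/32.

2.0938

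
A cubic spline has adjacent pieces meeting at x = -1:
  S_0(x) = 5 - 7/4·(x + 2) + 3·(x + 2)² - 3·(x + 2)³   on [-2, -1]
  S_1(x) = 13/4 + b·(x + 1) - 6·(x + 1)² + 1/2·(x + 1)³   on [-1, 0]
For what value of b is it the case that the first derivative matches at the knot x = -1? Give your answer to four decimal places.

S_0'(x) = -7/4 + 6·(x + 2) - 9·(x + 2)², so S_0'(-1) = -19/4. On the right, S_1'(-1) = b, so b = -19/4.

-4.7500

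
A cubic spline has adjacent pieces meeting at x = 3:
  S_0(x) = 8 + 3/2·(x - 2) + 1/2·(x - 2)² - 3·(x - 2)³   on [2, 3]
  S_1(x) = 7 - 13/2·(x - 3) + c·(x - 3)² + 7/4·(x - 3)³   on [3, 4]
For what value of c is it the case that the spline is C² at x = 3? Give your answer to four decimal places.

-8.5000

S_0''(x) = 1 - 18·(x - 2), so S_0''(3) = -17. On the right, S_1''(3) = 2c, so c = -17/2.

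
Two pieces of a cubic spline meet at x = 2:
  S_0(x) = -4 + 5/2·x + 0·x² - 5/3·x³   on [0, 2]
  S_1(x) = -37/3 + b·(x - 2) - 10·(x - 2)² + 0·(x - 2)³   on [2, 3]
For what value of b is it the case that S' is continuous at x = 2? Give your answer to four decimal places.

-17.5000

S_0'(x) = 5/2 + 0·x - 5·x², so S_0'(2) = -35/2. On the right, S_1'(2) = b, so b = -35/2.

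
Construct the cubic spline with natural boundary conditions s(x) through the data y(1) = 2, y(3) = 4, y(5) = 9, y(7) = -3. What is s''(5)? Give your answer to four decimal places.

-7.1000

Write M_i for s''(x_i). With h_i = 2, 2, 2 and divided differences Δ_i = 1, 5/2, -6, the continuity of s' gives the tridiagonal system
  2·M_0 + 8·M_1 + 2·M_2 = 6(Δ_1 - Δ_0) = 9
  2·M_1 + 8·M_2 + 2·M_3 = 6(Δ_2 - Δ_1) = -51
Natural end conditions: M_0 = M_3 = 0.
Hence M_0 = 0, M_1 = 29/10, M_2 = -71/10, M_3 = 0.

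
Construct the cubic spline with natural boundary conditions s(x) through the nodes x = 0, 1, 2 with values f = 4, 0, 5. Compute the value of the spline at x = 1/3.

Write M_i for s''(x_i). With h_i = 1, 1 and divided differences Δ_i = -4, 5, the continuity of s' gives the tridiagonal system
  1·M_0 + 4·M_1 + 1·M_2 = 6(Δ_1 - Δ_0) = 54
Natural end conditions: M_0 = M_2 = 0.
Solving: M_0 = 0, M_1 = 27/2, M_2 = 0.
On [0, 1], s(x) = 4 - 25/4·x + 0·x² + 9/4·x³.
With x = 1/3: s(1/3) = 2.

2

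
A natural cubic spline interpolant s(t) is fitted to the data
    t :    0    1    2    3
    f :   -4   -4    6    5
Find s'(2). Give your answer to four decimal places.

Let m_i = s''(x_i). Step sizes h_i = 1, 1, 1; slopes of the chords Δ_i = (y_(i+1) - y_i)/h_i = 0, 10, -1.
  1·m_0 + 4·m_1 + 1·m_2 = 6(Δ_1 - Δ_0) = 60
  1·m_1 + 4·m_2 + 1·m_3 = 6(Δ_2 - Δ_1) = -66
Natural end conditions: m_0 = m_3 = 0.
Solving the tridiagonal system: m_0 = 0, m_1 = 102/5, m_2 = -108/5, m_3 = 0.
On [2, 3], s'(t) = b_2 + 2c_2·(t - 2) + 3d_2·(t - 2)² with b_2 = Δ_2 - h_2(2m_2 + m_3)/6 = 31/5, c_2 = m_2/2 = -54/5, d_2 = (m_3 - m_2)/(6h_2) = 18/5. So s'(2) = 31/5.

6.2000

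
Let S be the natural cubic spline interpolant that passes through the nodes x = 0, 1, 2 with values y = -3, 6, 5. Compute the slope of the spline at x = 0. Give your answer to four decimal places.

With M_i denoting the second derivative at x_i, h_i = 1, 1, and Δ_i = (y_(i+1) − y_i)/h_i = 9, -1:
  1·M_0 + 4·M_1 + 1·M_2 = 6(Δ_1 - Δ_0) = -60
Natural end conditions: M_0 = M_2 = 0.
Forward elimination and back-substitution give M_0 = 0, M_1 = -15, M_2 = 0.
On [0, 1], S'(x) = b_0 + 2c_0·x + 3d_0·x² with b_0 = Δ_0 - h_0(2M_0 + M_1)/6 = 23/2, c_0 = M_0/2 = 0, d_0 = (M_1 - M_0)/(6h_0) = -5/2. So S'(0) = 23/2.

11.5000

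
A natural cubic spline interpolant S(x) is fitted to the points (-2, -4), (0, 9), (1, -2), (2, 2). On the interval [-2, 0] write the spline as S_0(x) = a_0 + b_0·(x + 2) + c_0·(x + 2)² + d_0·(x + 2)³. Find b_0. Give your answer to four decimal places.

13.8913

Put m_i = S'' at the i-th knot. Here h = (2, 1, 1) and Δ = (13/2, -11, 4), so the interior equations h_(i-1)·m_(i-1) + 2(h_(i-1)+h_i)·m_i + h_i·m_(i+1) = 6(Δ_i − Δ_(i-1)) read
  2·m_0 + 6·m_1 + 1·m_2 = 6(Δ_1 - Δ_0) = -105
  1·m_1 + 4·m_2 + 1·m_3 = 6(Δ_2 - Δ_1) = 90
Natural end conditions: m_0 = m_3 = 0.
Solving the tridiagonal system: m_0 = 0, m_1 = -510/23, m_2 = 645/23, m_3 = 0.
On [-2, 0], with S_0(x) = a_0 + b_0·(x + 2) + c_0·(x + 2)² + d_0·(x + 2)³: c_0 = m_0/2 = 0, d_0 = (m_1 - m_0)/(6h_0) = -85/46, b_0 = Δ_0 - h_0(2m_0 + m_1)/6 = 639/46.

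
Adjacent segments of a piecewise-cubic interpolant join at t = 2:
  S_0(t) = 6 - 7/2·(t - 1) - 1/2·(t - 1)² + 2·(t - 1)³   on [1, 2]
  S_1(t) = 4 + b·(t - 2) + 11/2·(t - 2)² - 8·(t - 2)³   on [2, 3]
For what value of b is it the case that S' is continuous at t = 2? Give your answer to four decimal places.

1.5000

S_0'(t) = -7/2 - 1·(t - 1) + 6·(t - 1)², so S_0'(2) = 3/2. On the right, S_1'(2) = b, so b = 3/2.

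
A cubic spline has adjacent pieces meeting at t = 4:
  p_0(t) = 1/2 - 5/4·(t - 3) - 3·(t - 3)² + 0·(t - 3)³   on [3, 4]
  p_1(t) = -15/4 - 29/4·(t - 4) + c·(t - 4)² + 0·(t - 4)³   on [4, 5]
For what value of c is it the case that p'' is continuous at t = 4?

-3

p_0''(t) = -6 + 0·(t - 3), so p_0''(4) = -6. On the right, p_1''(4) = 2c, so c = -3.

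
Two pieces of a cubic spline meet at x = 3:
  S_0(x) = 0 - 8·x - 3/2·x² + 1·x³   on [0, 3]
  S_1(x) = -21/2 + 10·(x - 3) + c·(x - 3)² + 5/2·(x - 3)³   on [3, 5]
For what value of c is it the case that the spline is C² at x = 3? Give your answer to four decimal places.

7.5000

S_0''(x) = -3 + 6·x, so S_0''(3) = 15. On the right, S_1''(3) = 2c, so c = 15/2.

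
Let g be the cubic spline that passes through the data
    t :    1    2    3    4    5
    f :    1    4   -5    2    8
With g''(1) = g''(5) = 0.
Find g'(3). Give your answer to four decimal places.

-2.3750

Let σ_i = g''(x_i). Step sizes h_i = 1, 1, 1, 1; slopes of the chords Δ_i = (y_(i+1) - y_i)/h_i = 3, -9, 7, 6.
  1·σ_0 + 4·σ_1 + 1·σ_2 = 6(Δ_1 - Δ_0) = -72
  1·σ_1 + 4·σ_2 + 1·σ_3 = 6(Δ_2 - Δ_1) = 96
  1·σ_2 + 4·σ_3 + 1·σ_4 = 6(Δ_3 - Δ_2) = -6
Natural end conditions: σ_0 = σ_4 = 0.
Hence σ_0 = 0, σ_1 = -105/4, σ_2 = 33, σ_3 = -39/4, σ_4 = 0.
On [3, 4], g'(t) = b_2 + 2c_2·(t - 3) + 3d_2·(t - 3)² with b_2 = Δ_2 - h_2(2σ_2 + σ_3)/6 = -19/8, c_2 = σ_2/2 = 33/2, d_2 = (σ_3 - σ_2)/(6h_2) = -57/8. So g'(3) = -19/8.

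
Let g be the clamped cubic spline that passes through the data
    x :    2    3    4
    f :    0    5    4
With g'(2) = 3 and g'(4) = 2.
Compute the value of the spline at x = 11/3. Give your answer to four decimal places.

Write M_i for g''(x_i). With h_i = 1, 1 and divided differences Δ_i = 5, -1, the continuity of g' gives the tridiagonal system
  1·M_0 + 4·M_1 + 1·M_2 = 6(Δ_1 - Δ_0) = -36
Clamped end conditions give two more equations: 2h_0·M_0 + h_0·M_1 = 6(Δ_0 - g'(2)) = 12 and h_1·M_1 + 2h_1·M_2 = 6(g'(4) - Δ_1) = 18.
Solving the tridiagonal system: M_0 = 29/2, M_1 = -17, M_2 = 35/2.
On [3, 4], g(x) = 5 + 7/4·(x - 3) - 17/2·(x - 3)² + 23/4·(x - 3)³.
With (x - 3) = 2/3: g(11/3) = 221/54.

4.0926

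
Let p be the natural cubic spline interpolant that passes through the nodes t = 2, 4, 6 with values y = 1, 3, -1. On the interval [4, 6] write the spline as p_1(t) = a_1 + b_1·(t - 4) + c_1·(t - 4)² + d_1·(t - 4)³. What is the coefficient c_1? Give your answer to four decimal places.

-1.1250

Write σ_i for p''(x_i). With h_i = 2, 2 and divided differences Δ_i = 1, -2, the continuity of p' gives the tridiagonal system
  2·σ_0 + 8·σ_1 + 2·σ_2 = 6(Δ_1 - Δ_0) = -18
Natural end conditions: σ_0 = σ_2 = 0.
Solving: σ_0 = 0, σ_1 = -9/4, σ_2 = 0.
On [4, 6], with p_1(t) = a_1 + b_1·(t - 4) + c_1·(t - 4)² + d_1·(t - 4)³: c_1 = σ_1/2 = -9/8, d_1 = (σ_2 - σ_1)/(6h_1) = 3/16, b_1 = Δ_1 - h_1(2σ_1 + σ_2)/6 = -1/2.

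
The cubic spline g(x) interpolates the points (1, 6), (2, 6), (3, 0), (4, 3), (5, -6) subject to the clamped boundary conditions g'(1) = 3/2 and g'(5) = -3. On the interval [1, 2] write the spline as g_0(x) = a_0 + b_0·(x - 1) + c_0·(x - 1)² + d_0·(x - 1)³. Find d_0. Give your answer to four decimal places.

With M_i denoting the second derivative at x_i, h_i = 1, 1, 1, 1, and Δ_i = (y_(i+1) − y_i)/h_i = 0, -6, 3, -9:
  1·M_0 + 4·M_1 + 1·M_2 = 6(Δ_1 - Δ_0) = -36
  1·M_1 + 4·M_2 + 1·M_3 = 6(Δ_2 - Δ_1) = 54
  1·M_2 + 4·M_3 + 1·M_4 = 6(Δ_3 - Δ_2) = -72
Clamped end conditions give two more equations: 2h_0·M_0 + h_0·M_1 = 6(Δ_0 - g'(1)) = -9 and h_3·M_3 + 2h_3·M_4 = 6(g'(5) - Δ_3) = 36.
Forward elimination and back-substitution give M_0 = 207/56, M_1 = -459/28, M_2 = 207/8, M_3 = -927/28, M_4 = 1935/56.
On [1, 2], with g_0(x) = a_0 + b_0·(x - 1) + c_0·(x - 1)² + d_0·(x - 1)³: c_0 = M_0/2 = 207/112, d_0 = (M_1 - M_0)/(6h_0) = -375/112, b_0 = Δ_0 - h_0(2M_0 + M_1)/6 = 3/2.

-3.3482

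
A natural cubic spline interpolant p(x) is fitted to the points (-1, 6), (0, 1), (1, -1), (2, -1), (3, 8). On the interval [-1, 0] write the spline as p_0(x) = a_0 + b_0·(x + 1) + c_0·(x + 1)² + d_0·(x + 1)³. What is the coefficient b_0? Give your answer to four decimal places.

-5.8214

Let m_i = p''(x_i). Step sizes h_i = 1, 1, 1, 1; slopes of the chords Δ_i = (y_(i+1) - y_i)/h_i = -5, -2, 0, 9.
  1·m_0 + 4·m_1 + 1·m_2 = 6(Δ_1 - Δ_0) = 18
  1·m_1 + 4·m_2 + 1·m_3 = 6(Δ_2 - Δ_1) = 12
  1·m_2 + 4·m_3 + 1·m_4 = 6(Δ_3 - Δ_2) = 54
Natural end conditions: m_0 = m_4 = 0.
Solving: m_0 = 0, m_1 = 69/14, m_2 = -12/7, m_3 = 195/14, m_4 = 0.
On [-1, 0], with p_0(x) = a_0 + b_0·(x + 1) + c_0·(x + 1)² + d_0·(x + 1)³: c_0 = m_0/2 = 0, d_0 = (m_1 - m_0)/(6h_0) = 23/28, b_0 = Δ_0 - h_0(2m_0 + m_1)/6 = -163/28.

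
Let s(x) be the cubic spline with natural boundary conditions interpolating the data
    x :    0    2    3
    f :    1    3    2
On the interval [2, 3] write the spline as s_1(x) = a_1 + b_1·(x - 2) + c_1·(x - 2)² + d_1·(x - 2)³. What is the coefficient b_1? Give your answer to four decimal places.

Write M_i for s''(x_i). With h_i = 2, 1 and divided differences Δ_i = 1, -1, the continuity of s' gives the tridiagonal system
  2·M_0 + 6·M_1 + 1·M_2 = 6(Δ_1 - Δ_0) = -12
Natural end conditions: M_0 = M_2 = 0.
Hence M_0 = 0, M_1 = -2, M_2 = 0.
On [2, 3], with s_1(x) = a_1 + b_1·(x - 2) + c_1·(x - 2)² + d_1·(x - 2)³: c_1 = M_1/2 = -1, d_1 = (M_2 - M_1)/(6h_1) = 1/3, b_1 = Δ_1 - h_1(2M_1 + M_2)/6 = -1/3.

-0.3333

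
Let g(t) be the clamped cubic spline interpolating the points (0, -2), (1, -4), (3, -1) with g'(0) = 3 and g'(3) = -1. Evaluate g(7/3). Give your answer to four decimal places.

Let M_i = g''(x_i). Step sizes h_i = 1, 2; slopes of the chords Δ_i = (y_(i+1) - y_i)/h_i = -2, 3/2.
  1·M_0 + 6·M_1 + 2·M_2 = 6(Δ_1 - Δ_0) = 21
Clamped end conditions give two more equations: 2h_0·M_0 + h_0·M_1 = 6(Δ_0 - g'(0)) = -30 and h_1·M_1 + 2h_1·M_2 = 6(g'(3) - Δ_1) = -15.
Forward elimination and back-substitution give M_0 = -119/6, M_1 = 29/3, M_2 = -103/12.
On [1, 3], g(t) = -4 - 25/12·(t - 1) + 29/6·(t - 1)² - 73/48·(t - 1)³.
With (t - 1) = 4/3: g(7/3) = -145/81.

-1.7901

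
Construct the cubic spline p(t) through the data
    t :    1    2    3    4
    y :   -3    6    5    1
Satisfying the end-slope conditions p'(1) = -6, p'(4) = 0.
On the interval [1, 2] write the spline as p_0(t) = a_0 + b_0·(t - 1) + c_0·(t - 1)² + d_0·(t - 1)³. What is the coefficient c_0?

30

Put M_i = p'' at the i-th knot. Here h = (1, 1, 1) and Δ = (9, -1, -4), so the interior equations h_(i-1)·M_(i-1) + 2(h_(i-1)+h_i)·M_i + h_i·M_(i+1) = 6(Δ_i − Δ_(i-1)) read
  1·M_0 + 4·M_1 + 1·M_2 = 6(Δ_1 - Δ_0) = -60
  1·M_1 + 4·M_2 + 1·M_3 = 6(Δ_2 - Δ_1) = -18
Clamped end conditions give two more equations: 2h_0·M_0 + h_0·M_1 = 6(Δ_0 - p'(1)) = 90 and h_2·M_2 + 2h_2·M_3 = 6(p'(4) - Δ_2) = 24.
Solving the tridiagonal system: M_0 = 60, M_1 = -30, M_2 = 0, M_3 = 12.
On [1, 2], with p_0(t) = a_0 + b_0·(t - 1) + c_0·(t - 1)² + d_0·(t - 1)³: c_0 = M_0/2 = 30, d_0 = (M_1 - M_0)/(6h_0) = -15, b_0 = Δ_0 - h_0(2M_0 + M_1)/6 = -6.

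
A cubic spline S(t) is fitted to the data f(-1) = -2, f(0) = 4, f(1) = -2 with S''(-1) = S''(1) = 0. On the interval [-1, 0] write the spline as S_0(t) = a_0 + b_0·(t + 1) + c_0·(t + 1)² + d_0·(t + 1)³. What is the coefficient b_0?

9

Put σ_i = S'' at the i-th knot. Here h = (1, 1) and Δ = (6, -6), so the interior equations h_(i-1)·σ_(i-1) + 2(h_(i-1)+h_i)·σ_i + h_i·σ_(i+1) = 6(Δ_i − Δ_(i-1)) read
  1·σ_0 + 4·σ_1 + 1·σ_2 = 6(Δ_1 - Δ_0) = -72
Natural end conditions: σ_0 = σ_2 = 0.
Solving: σ_0 = 0, σ_1 = -18, σ_2 = 0.
On [-1, 0], with S_0(t) = a_0 + b_0·(t + 1) + c_0·(t + 1)² + d_0·(t + 1)³: c_0 = σ_0/2 = 0, d_0 = (σ_1 - σ_0)/(6h_0) = -3, b_0 = Δ_0 - h_0(2σ_0 + σ_1)/6 = 9.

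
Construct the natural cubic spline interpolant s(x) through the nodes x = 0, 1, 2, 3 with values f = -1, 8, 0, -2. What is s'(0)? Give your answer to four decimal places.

Write M_i for s''(x_i). With h_i = 1, 1, 1 and divided differences Δ_i = 9, -8, -2, the continuity of s' gives the tridiagonal system
  1·M_0 + 4·M_1 + 1·M_2 = 6(Δ_1 - Δ_0) = -102
  1·M_1 + 4·M_2 + 1·M_3 = 6(Δ_2 - Δ_1) = 36
Natural end conditions: M_0 = M_3 = 0.
Solving: M_0 = 0, M_1 = -148/5, M_2 = 82/5, M_3 = 0.
On [0, 1], s'(x) = b_0 + 2c_0·x + 3d_0·x² with b_0 = Δ_0 - h_0(2M_0 + M_1)/6 = 209/15, c_0 = M_0/2 = 0, d_0 = (M_1 - M_0)/(6h_0) = -74/15. So s'(0) = 209/15.

13.9333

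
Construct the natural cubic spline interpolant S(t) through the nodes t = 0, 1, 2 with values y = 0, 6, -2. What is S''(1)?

Write σ_i for S''(x_i). With h_i = 1, 1 and divided differences Δ_i = 6, -8, the continuity of S' gives the tridiagonal system
  1·σ_0 + 4·σ_1 + 1·σ_2 = 6(Δ_1 - Δ_0) = -84
Natural end conditions: σ_0 = σ_2 = 0.
Solving: σ_0 = 0, σ_1 = -21, σ_2 = 0.

-21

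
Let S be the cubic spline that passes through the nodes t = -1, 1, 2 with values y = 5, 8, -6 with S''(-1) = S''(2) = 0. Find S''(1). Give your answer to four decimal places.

-15.5000

Write M_i for S''(x_i). With h_i = 2, 1 and divided differences Δ_i = 3/2, -14, the continuity of S' gives the tridiagonal system
  2·M_0 + 6·M_1 + 1·M_2 = 6(Δ_1 - Δ_0) = -93
Natural end conditions: M_0 = M_2 = 0.
Forward elimination and back-substitution give M_0 = 0, M_1 = -31/2, M_2 = 0.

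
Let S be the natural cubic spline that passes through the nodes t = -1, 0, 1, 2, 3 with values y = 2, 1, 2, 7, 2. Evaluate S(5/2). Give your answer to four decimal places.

5.5982

Put M_i = S'' at the i-th knot. Here h = (1, 1, 1, 1) and Δ = (-1, 1, 5, -5), so the interior equations h_(i-1)·M_(i-1) + 2(h_(i-1)+h_i)·M_i + h_i·M_(i+1) = 6(Δ_i − Δ_(i-1)) read
  1·M_0 + 4·M_1 + 1·M_2 = 6(Δ_1 - Δ_0) = 12
  1·M_1 + 4·M_2 + 1·M_3 = 6(Δ_2 - Δ_1) = 24
  1·M_2 + 4·M_3 + 1·M_4 = 6(Δ_3 - Δ_2) = -60
Natural end conditions: M_0 = M_4 = 0.
Forward elimination and back-substitution give M_0 = 0, M_1 = 3/7, M_2 = 72/7, M_3 = -123/7, M_4 = 0.
On [2, 3], S(t) = 7 + 6/7·(t - 2) - 123/14·(t - 2)² + 41/14·(t - 2)³.
With (t - 2) = 1/2: S(5/2) = 627/112.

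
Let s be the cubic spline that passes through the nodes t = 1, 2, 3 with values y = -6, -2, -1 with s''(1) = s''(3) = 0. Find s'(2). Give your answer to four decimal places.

With m_i denoting the second derivative at x_i, h_i = 1, 1, and Δ_i = (y_(i+1) − y_i)/h_i = 4, 1:
  1·m_0 + 4·m_1 + 1·m_2 = 6(Δ_1 - Δ_0) = -18
Natural end conditions: m_0 = m_2 = 0.
Solving: m_0 = 0, m_1 = -9/2, m_2 = 0.
On [2, 3], s'(t) = b_1 + 2c_1·(t - 2) + 3d_1·(t - 2)² with b_1 = Δ_1 - h_1(2m_1 + m_2)/6 = 5/2, c_1 = m_1/2 = -9/4, d_1 = (m_2 - m_1)/(6h_1) = 3/4. So s'(2) = 5/2.

2.5000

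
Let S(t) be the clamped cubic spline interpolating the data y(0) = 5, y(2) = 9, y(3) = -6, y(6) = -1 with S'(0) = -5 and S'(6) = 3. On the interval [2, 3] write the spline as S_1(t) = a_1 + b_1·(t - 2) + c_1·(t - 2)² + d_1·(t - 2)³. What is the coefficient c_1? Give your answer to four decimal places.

Write M_i for S''(x_i). With h_i = 2, 1, 3 and divided differences Δ_i = 2, -15, 5/3, the continuity of S' gives the tridiagonal system
  2·M_0 + 6·M_1 + 1·M_2 = 6(Δ_1 - Δ_0) = -102
  1·M_1 + 8·M_2 + 3·M_3 = 6(Δ_2 - Δ_1) = 100
Clamped end conditions give two more equations: 2h_0·M_0 + h_0·M_1 = 6(Δ_0 - S'(0)) = 42 and h_2·M_2 + 2h_2·M_3 = 6(S'(6) - Δ_2) = 8.
Solving: M_0 = 173/7, M_1 = -199/7, M_2 = 134/7, M_3 = -173/21.
On [2, 3], with S_1(t) = a_1 + b_1·(t - 2) + c_1·(t - 2)² + d_1·(t - 2)³: c_1 = M_1/2 = -199/14, d_1 = (M_2 - M_1)/(6h_1) = 111/14, b_1 = Δ_1 - h_1(2M_1 + M_2)/6 = -61/7.

-14.2143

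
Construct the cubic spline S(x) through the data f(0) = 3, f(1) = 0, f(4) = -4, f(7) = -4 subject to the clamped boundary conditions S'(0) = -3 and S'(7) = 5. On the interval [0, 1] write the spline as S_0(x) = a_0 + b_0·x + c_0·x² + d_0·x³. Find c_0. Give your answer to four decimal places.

-0.4516

Let m_i = S''(x_i). Step sizes h_i = 1, 3, 3; slopes of the chords Δ_i = (y_(i+1) - y_i)/h_i = -3, -4/3, 0.
  1·m_0 + 8·m_1 + 3·m_2 = 6(Δ_1 - Δ_0) = 10
  3·m_1 + 12·m_2 + 3·m_3 = 6(Δ_2 - Δ_1) = 8
Clamped end conditions give two more equations: 2h_0·m_0 + h_0·m_1 = 6(Δ_0 - S'(0)) = 0 and h_2·m_2 + 2h_2·m_3 = 6(S'(7) - Δ_2) = 30.
Forward elimination and back-substitution give m_0 = -28/31, m_1 = 56/31, m_2 = -110/93, m_3 = 520/93.
On [0, 1], with S_0(x) = a_0 + b_0·x + c_0·x² + d_0·x³: c_0 = m_0/2 = -14/31, d_0 = (m_1 - m_0)/(6h_0) = 14/31, b_0 = Δ_0 - h_0(2m_0 + m_1)/6 = -3.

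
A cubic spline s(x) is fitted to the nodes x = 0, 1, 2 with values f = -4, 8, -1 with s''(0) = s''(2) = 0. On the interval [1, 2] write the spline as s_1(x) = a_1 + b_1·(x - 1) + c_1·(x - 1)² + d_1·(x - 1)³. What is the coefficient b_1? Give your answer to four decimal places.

1.5000

Write M_i for s''(x_i). With h_i = 1, 1 and divided differences Δ_i = 12, -9, the continuity of s' gives the tridiagonal system
  1·M_0 + 4·M_1 + 1·M_2 = 6(Δ_1 - Δ_0) = -126
Natural end conditions: M_0 = M_2 = 0.
Solving the tridiagonal system: M_0 = 0, M_1 = -63/2, M_2 = 0.
On [1, 2], with s_1(x) = a_1 + b_1·(x - 1) + c_1·(x - 1)² + d_1·(x - 1)³: c_1 = M_1/2 = -63/4, d_1 = (M_2 - M_1)/(6h_1) = 21/4, b_1 = Δ_1 - h_1(2M_1 + M_2)/6 = 3/2.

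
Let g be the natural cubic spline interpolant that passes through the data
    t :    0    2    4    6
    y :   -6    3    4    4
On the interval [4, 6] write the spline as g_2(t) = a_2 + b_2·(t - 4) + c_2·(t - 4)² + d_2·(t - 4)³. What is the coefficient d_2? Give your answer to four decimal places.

With m_i denoting the second derivative at x_i, h_i = 2, 2, 2, and Δ_i = (y_(i+1) − y_i)/h_i = 9/2, 1/2, 0:
  2·m_0 + 8·m_1 + 2·m_2 = 6(Δ_1 - Δ_0) = -24
  2·m_1 + 8·m_2 + 2·m_3 = 6(Δ_2 - Δ_1) = -3
Natural end conditions: m_0 = m_3 = 0.
Hence m_0 = 0, m_1 = -31/10, m_2 = 2/5, m_3 = 0.
On [4, 6], with g_2(t) = a_2 + b_2·(t - 4) + c_2·(t - 4)² + d_2·(t - 4)³: c_2 = m_2/2 = 1/5, d_2 = (m_3 - m_2)/(6h_2) = -1/30, b_2 = Δ_2 - h_2(2m_2 + m_3)/6 = -4/15.

-0.0333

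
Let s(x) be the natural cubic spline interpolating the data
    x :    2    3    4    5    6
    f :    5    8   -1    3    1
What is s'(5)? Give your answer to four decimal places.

Write m_i for s''(x_i). With h_i = 1, 1, 1, 1 and divided differences Δ_i = 3, -9, 4, -2, the continuity of s' gives the tridiagonal system
  1·m_0 + 4·m_1 + 1·m_2 = 6(Δ_1 - Δ_0) = -72
  1·m_1 + 4·m_2 + 1·m_3 = 6(Δ_2 - Δ_1) = 78
  1·m_2 + 4·m_3 + 1·m_4 = 6(Δ_3 - Δ_2) = -36
Natural end conditions: m_0 = m_4 = 0.
Solving: m_0 = 0, m_1 = -51/2, m_2 = 30, m_3 = -33/2, m_4 = 0.
On [5, 6], s'(x) = b_3 + 2c_3·(x - 5) + 3d_3·(x - 5)² with b_3 = Δ_3 - h_3(2m_3 + m_4)/6 = 7/2, c_3 = m_3/2 = -33/4, d_3 = (m_4 - m_3)/(6h_3) = 11/4. So s'(5) = 7/2.

3.5000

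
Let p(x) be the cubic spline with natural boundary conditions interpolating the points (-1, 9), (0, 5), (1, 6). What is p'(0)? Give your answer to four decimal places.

Let σ_i = p''(x_i). Step sizes h_i = 1, 1; slopes of the chords Δ_i = (y_(i+1) - y_i)/h_i = -4, 1.
  1·σ_0 + 4·σ_1 + 1·σ_2 = 6(Δ_1 - Δ_0) = 30
Natural end conditions: σ_0 = σ_2 = 0.
Solving: σ_0 = 0, σ_1 = 15/2, σ_2 = 0.
On [0, 1], p'(x) = b_1 + 2c_1·x + 3d_1·x² with b_1 = Δ_1 - h_1(2σ_1 + σ_2)/6 = -3/2, c_1 = σ_1/2 = 15/4, d_1 = (σ_2 - σ_1)/(6h_1) = -5/4. So p'(0) = -3/2.

-1.5000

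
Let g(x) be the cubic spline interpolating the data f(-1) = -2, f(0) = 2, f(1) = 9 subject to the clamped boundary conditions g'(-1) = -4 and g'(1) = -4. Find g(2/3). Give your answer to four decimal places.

8.5370

Put M_i = g'' at the i-th knot. Here h = (1, 1) and Δ = (4, 7), so the interior equations h_(i-1)·M_(i-1) + 2(h_(i-1)+h_i)·M_i + h_i·M_(i+1) = 6(Δ_i − Δ_(i-1)) read
  1·M_0 + 4·M_1 + 1·M_2 = 6(Δ_1 - Δ_0) = 18
Clamped end conditions give two more equations: 2h_0·M_0 + h_0·M_1 = 6(Δ_0 - g'(-1)) = 48 and h_1·M_1 + 2h_1·M_2 = 6(g'(1) - Δ_1) = -66.
Solving: M_0 = 39/2, M_1 = 9, M_2 = -75/2.
On [0, 1], g(x) = 2 + 41/4·x + 9/2·x² - 31/4·x³.
With x = 2/3: g(2/3) = 461/54.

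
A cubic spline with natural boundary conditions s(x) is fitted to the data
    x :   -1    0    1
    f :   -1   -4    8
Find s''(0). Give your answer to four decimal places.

22.5000

With M_i denoting the second derivative at x_i, h_i = 1, 1, and Δ_i = (y_(i+1) − y_i)/h_i = -3, 12:
  1·M_0 + 4·M_1 + 1·M_2 = 6(Δ_1 - Δ_0) = 90
Natural end conditions: M_0 = M_2 = 0.
Solving: M_0 = 0, M_1 = 45/2, M_2 = 0.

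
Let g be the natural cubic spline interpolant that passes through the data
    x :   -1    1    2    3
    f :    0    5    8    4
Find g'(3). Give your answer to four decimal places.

Write σ_i for g''(x_i). With h_i = 2, 1, 1 and divided differences Δ_i = 5/2, 3, -4, the continuity of g' gives the tridiagonal system
  2·σ_0 + 6·σ_1 + 1·σ_2 = 6(Δ_1 - Δ_0) = 3
  1·σ_1 + 4·σ_2 + 1·σ_3 = 6(Δ_2 - Δ_1) = -42
Natural end conditions: σ_0 = σ_3 = 0.
Solving: σ_0 = 0, σ_1 = 54/23, σ_2 = -255/23, σ_3 = 0.
On [2, 3], g'(x) = b_2 + 2c_2·(x - 2) + 3d_2·(x - 2)² with b_2 = Δ_2 - h_2(2σ_2 + σ_3)/6 = -7/23, c_2 = σ_2/2 = -255/46, d_2 = (σ_3 - σ_2)/(6h_2) = 85/46. So g'(3) = -269/46.

-5.8478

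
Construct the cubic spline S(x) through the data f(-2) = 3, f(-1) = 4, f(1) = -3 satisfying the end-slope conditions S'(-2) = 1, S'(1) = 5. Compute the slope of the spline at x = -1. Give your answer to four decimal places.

-1.9167

Put M_i = S'' at the i-th knot. Here h = (1, 2) and Δ = (1, -7/2), so the interior equations h_(i-1)·M_(i-1) + 2(h_(i-1)+h_i)·M_i + h_i·M_(i+1) = 6(Δ_i − Δ_(i-1)) read
  1·M_0 + 6·M_1 + 2·M_2 = 6(Δ_1 - Δ_0) = -27
Clamped end conditions give two more equations: 2h_0·M_0 + h_0·M_1 = 6(Δ_0 - S'(-2)) = 0 and h_1·M_1 + 2h_1·M_2 = 6(S'(1) - Δ_1) = 51.
Solving: M_0 = 35/6, M_1 = -35/3, M_2 = 223/12.
On [-1, 1], S'(x) = b_1 + 2c_1·(x + 1) + 3d_1·(x + 1)² with b_1 = Δ_1 - h_1(2M_1 + M_2)/6 = -23/12, c_1 = M_1/2 = -35/6, d_1 = (M_2 - M_1)/(6h_1) = 121/48. So S'(-1) = -23/12.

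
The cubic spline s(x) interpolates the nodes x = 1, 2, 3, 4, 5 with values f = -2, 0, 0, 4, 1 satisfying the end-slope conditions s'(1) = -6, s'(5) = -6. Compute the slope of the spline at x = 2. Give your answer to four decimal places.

Let m_i = s''(x_i). Step sizes h_i = 1, 1, 1, 1; slopes of the chords Δ_i = (y_(i+1) - y_i)/h_i = 2, 0, 4, -3.
  1·m_0 + 4·m_1 + 1·m_2 = 6(Δ_1 - Δ_0) = -12
  1·m_1 + 4·m_2 + 1·m_3 = 6(Δ_2 - Δ_1) = 24
  1·m_2 + 4·m_3 + 1·m_4 = 6(Δ_3 - Δ_2) = -42
Clamped end conditions give two more equations: 2h_0·m_0 + h_0·m_1 = 6(Δ_0 - s'(1)) = 48 and h_3·m_3 + 2h_3·m_4 = 6(s'(5) - Δ_3) = -18.
Solving: m_0 = 867/28, m_1 = -195/14, m_2 = 51/4, m_3 = -183/14, m_4 = -69/28.
On [2, 3], s'(x) = b_1 + 2c_1·(x - 2) + 3d_1·(x - 2)² with b_1 = Δ_1 - h_1(2m_1 + m_2)/6 = 141/56, c_1 = m_1/2 = -195/28, d_1 = (m_2 - m_1)/(6h_1) = 249/56. So s'(2) = 141/56.

2.5179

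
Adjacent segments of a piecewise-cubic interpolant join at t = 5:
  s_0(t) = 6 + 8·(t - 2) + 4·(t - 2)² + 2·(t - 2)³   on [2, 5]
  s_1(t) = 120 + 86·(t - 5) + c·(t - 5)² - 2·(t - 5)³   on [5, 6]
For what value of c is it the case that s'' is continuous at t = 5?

s_0''(t) = 8 + 12·(t - 2), so s_0''(5) = 44. On the right, s_1''(5) = 2c, so c = 22.

22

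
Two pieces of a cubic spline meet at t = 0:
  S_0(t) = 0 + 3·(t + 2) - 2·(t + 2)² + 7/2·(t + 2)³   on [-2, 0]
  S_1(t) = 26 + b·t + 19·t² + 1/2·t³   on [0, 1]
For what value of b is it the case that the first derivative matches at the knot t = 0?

S_0'(t) = 3 - 4·(t + 2) + 21/2·(t + 2)², so S_0'(0) = 37. On the right, S_1'(0) = b, so b = 37.

37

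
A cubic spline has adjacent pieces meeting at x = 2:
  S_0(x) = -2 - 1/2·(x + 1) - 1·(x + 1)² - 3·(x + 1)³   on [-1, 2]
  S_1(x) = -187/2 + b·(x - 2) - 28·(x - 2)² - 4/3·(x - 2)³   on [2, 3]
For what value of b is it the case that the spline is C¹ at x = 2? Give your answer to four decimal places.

S_0'(x) = -1/2 - 2·(x + 1) - 9·(x + 1)², so S_0'(2) = -175/2. On the right, S_1'(2) = b, so b = -175/2.

-87.5000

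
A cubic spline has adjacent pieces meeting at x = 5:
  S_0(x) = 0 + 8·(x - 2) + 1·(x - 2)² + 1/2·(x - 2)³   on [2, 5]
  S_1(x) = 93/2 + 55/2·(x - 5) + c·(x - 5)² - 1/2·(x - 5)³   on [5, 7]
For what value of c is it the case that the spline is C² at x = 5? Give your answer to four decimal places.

S_0''(x) = 2 + 3·(x - 2), so S_0''(5) = 11. On the right, S_1''(5) = 2c, so c = 11/2.

5.5000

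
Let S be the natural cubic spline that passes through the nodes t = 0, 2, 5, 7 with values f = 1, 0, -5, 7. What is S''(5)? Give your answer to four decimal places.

5.2857

Let M_i = S''(x_i). Step sizes h_i = 2, 3, 2; slopes of the chords Δ_i = (y_(i+1) - y_i)/h_i = -1/2, -5/3, 6.
  2·M_0 + 10·M_1 + 3·M_2 = 6(Δ_1 - Δ_0) = -7
  3·M_1 + 10·M_2 + 2·M_3 = 6(Δ_2 - Δ_1) = 46
Natural end conditions: M_0 = M_3 = 0.
Solving the tridiagonal system: M_0 = 0, M_1 = -16/7, M_2 = 37/7, M_3 = 0.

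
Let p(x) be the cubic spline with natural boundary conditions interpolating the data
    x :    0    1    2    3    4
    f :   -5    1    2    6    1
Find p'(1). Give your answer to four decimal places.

With σ_i denoting the second derivative at x_i, h_i = 1, 1, 1, 1, and Δ_i = (y_(i+1) − y_i)/h_i = 6, 1, 4, -5:
  1·σ_0 + 4·σ_1 + 1·σ_2 = 6(Δ_1 - Δ_0) = -30
  1·σ_1 + 4·σ_2 + 1·σ_3 = 6(Δ_2 - Δ_1) = 18
  1·σ_2 + 4·σ_3 + 1·σ_4 = 6(Δ_3 - Δ_2) = -54
Natural end conditions: σ_0 = σ_4 = 0.
Solving the tridiagonal system: σ_0 = 0, σ_1 = -72/7, σ_2 = 78/7, σ_3 = -114/7, σ_4 = 0.
On [1, 2], p'(x) = b_1 + 2c_1·(x - 1) + 3d_1·(x - 1)² with b_1 = Δ_1 - h_1(2σ_1 + σ_2)/6 = 18/7, c_1 = σ_1/2 = -36/7, d_1 = (σ_2 - σ_1)/(6h_1) = 25/7. So p'(1) = 18/7.

2.5714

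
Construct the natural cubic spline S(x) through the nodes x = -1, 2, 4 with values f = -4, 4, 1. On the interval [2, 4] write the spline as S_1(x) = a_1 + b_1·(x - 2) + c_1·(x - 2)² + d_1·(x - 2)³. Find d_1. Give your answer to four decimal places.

With M_i denoting the second derivative at x_i, h_i = 3, 2, and Δ_i = (y_(i+1) − y_i)/h_i = 8/3, -3/2:
  3·M_0 + 10·M_1 + 2·M_2 = 6(Δ_1 - Δ_0) = -25
Natural end conditions: M_0 = M_2 = 0.
Solving: M_0 = 0, M_1 = -5/2, M_2 = 0.
On [2, 4], with S_1(x) = a_1 + b_1·(x - 2) + c_1·(x - 2)² + d_1·(x - 2)³: c_1 = M_1/2 = -5/4, d_1 = (M_2 - M_1)/(6h_1) = 5/24, b_1 = Δ_1 - h_1(2M_1 + M_2)/6 = 1/6.

0.2083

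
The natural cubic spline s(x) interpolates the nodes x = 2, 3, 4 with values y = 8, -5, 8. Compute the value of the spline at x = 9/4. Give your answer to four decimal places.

Write M_i for s''(x_i). With h_i = 1, 1 and divided differences Δ_i = -13, 13, the continuity of s' gives the tridiagonal system
  1·M_0 + 4·M_1 + 1·M_2 = 6(Δ_1 - Δ_0) = 156
Natural end conditions: M_0 = M_2 = 0.
Forward elimination and back-substitution give M_0 = 0, M_1 = 39, M_2 = 0.
On [2, 3], s(x) = 8 - 39/2·(x - 2) + 0·(x - 2)² + 13/2·(x - 2)³.
With (x - 2) = 1/4: s(9/4) = 413/128.

3.2266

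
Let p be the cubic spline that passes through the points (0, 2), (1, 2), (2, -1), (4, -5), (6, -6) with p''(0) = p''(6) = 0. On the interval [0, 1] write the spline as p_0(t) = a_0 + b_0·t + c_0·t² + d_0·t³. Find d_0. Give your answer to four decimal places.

-0.8155

Let σ_i = p''(x_i). Step sizes h_i = 1, 1, 2, 2; slopes of the chords Δ_i = (y_(i+1) - y_i)/h_i = 0, -3, -2, -1/2.
  1·σ_0 + 4·σ_1 + 1·σ_2 = 6(Δ_1 - Δ_0) = -18
  1·σ_1 + 6·σ_2 + 2·σ_3 = 6(Δ_2 - Δ_1) = 6
  2·σ_2 + 8·σ_3 + 2·σ_4 = 6(Δ_3 - Δ_2) = 9
Natural end conditions: σ_0 = σ_4 = 0.
Forward elimination and back-substitution give σ_0 = 0, σ_1 = -137/28, σ_2 = 11/7, σ_3 = 41/56, σ_4 = 0.
On [0, 1], with p_0(t) = a_0 + b_0·t + c_0·t² + d_0·t³: c_0 = σ_0/2 = 0, d_0 = (σ_1 - σ_0)/(6h_0) = -137/168, b_0 = Δ_0 - h_0(2σ_0 + σ_1)/6 = 137/168.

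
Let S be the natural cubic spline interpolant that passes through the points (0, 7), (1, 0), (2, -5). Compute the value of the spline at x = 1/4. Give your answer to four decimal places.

Let σ_i = S''(x_i). Step sizes h_i = 1, 1; slopes of the chords Δ_i = (y_(i+1) - y_i)/h_i = -7, -5.
  1·σ_0 + 4·σ_1 + 1·σ_2 = 6(Δ_1 - Δ_0) = 12
Natural end conditions: σ_0 = σ_2 = 0.
Hence σ_0 = 0, σ_1 = 3, σ_2 = 0.
On [0, 1], S(x) = 7 - 15/2·x + 0·x² + 1/2·x³.
With x = 1/4: S(1/4) = 657/128.

5.1328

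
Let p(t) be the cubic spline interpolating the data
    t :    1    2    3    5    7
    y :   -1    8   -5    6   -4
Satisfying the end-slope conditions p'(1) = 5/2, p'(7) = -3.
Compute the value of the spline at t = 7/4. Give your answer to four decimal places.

With m_i denoting the second derivative at x_i, h_i = 1, 1, 2, 2, and Δ_i = (y_(i+1) − y_i)/h_i = 9, -13, 11/2, -5:
  1·m_0 + 4·m_1 + 1·m_2 = 6(Δ_1 - Δ_0) = -132
  1·m_1 + 6·m_2 + 2·m_3 = 6(Δ_2 - Δ_1) = 111
  2·m_2 + 8·m_3 + 2·m_4 = 6(Δ_3 - Δ_2) = -63
Clamped end conditions give two more equations: 2h_0·m_0 + h_0·m_1 = 6(Δ_0 - p'(1)) = 39 and h_3·m_3 + 2h_3·m_4 = 6(p'(7) - Δ_3) = 12.
Hence m_0 = 1931/42, m_1 = -1112/21, m_2 = 203/6, m_3 = -410/21, m_4 = 268/21.
On [1, 2], p(t) = -1 + 5/2·(t - 1) + 1931/84·(t - 1)² - 1385/84·(t - 1)³.
With (t - 1) = 3/4: p(7/4) = 12275/1792.

6.8499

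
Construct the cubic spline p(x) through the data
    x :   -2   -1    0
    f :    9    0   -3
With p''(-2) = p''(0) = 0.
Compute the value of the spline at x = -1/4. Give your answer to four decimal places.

-2.6016

Let M_i = p''(x_i). Step sizes h_i = 1, 1; slopes of the chords Δ_i = (y_(i+1) - y_i)/h_i = -9, -3.
  1·M_0 + 4·M_1 + 1·M_2 = 6(Δ_1 - Δ_0) = 36
Natural end conditions: M_0 = M_2 = 0.
Solving: M_0 = 0, M_1 = 9, M_2 = 0.
On [-1, 0], p(x) = 0 - 6·(x + 1) + 9/2·(x + 1)² - 3/2·(x + 1)³.
With (x + 1) = 3/4: p(-1/4) = -333/128.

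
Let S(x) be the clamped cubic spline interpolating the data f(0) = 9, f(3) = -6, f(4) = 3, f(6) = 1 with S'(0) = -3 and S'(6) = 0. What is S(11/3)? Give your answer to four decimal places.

0.1746

Write m_i for S''(x_i). With h_i = 3, 1, 2 and divided differences Δ_i = -5, 9, -1, the continuity of S' gives the tridiagonal system
  3·m_0 + 8·m_1 + 1·m_2 = 6(Δ_1 - Δ_0) = 84
  1·m_1 + 6·m_2 + 2·m_3 = 6(Δ_2 - Δ_1) = -60
Clamped end conditions give two more equations: 2h_0·m_0 + h_0·m_1 = 6(Δ_0 - S'(0)) = -12 and h_2·m_2 + 2h_2·m_3 = 6(S'(6) - Δ_2) = 6.
Solving the tridiagonal system: m_0 = -71/7, m_1 = 114/7, m_2 = -111/7, m_3 = 66/7.
On [3, 4], S(x) = -6 + 87/14·(x - 3) + 57/7·(x - 3)² - 75/14·(x - 3)³.
With (x - 3) = 2/3: S(11/3) = 11/63.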